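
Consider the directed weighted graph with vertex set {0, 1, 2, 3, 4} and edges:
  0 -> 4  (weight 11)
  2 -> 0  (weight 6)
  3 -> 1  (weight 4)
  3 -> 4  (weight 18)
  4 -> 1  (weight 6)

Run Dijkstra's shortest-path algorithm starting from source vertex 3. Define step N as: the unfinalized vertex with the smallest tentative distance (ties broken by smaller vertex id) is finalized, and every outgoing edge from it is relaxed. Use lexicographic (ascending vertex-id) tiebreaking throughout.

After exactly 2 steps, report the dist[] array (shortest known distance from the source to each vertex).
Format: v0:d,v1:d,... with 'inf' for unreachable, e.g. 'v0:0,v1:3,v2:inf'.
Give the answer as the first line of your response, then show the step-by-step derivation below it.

v0:inf,v1:4,v2:inf,v3:0,v4:18

step 1: dist = v0:inf,v1:4,v2:inf,v3:0,v4:18
step 2: dist = v0:inf,v1:4,v2:inf,v3:0,v4:18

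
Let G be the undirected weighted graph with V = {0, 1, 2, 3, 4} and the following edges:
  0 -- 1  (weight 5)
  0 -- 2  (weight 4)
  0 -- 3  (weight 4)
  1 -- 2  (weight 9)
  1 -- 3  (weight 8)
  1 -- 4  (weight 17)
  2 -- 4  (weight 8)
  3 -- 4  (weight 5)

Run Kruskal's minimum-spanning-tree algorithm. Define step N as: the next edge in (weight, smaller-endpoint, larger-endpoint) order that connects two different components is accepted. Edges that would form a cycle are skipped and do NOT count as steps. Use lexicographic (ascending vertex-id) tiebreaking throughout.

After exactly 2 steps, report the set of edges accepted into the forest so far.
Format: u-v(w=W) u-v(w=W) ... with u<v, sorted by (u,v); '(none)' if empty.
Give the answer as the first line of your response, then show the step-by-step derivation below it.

0-2(w=4) 0-3(w=4)

step 1: add edge 0-2 (w=4); MST = {0-2(w=4)}
step 2: add edge 0-3 (w=4); MST = {0-2(w=4) 0-3(w=4)}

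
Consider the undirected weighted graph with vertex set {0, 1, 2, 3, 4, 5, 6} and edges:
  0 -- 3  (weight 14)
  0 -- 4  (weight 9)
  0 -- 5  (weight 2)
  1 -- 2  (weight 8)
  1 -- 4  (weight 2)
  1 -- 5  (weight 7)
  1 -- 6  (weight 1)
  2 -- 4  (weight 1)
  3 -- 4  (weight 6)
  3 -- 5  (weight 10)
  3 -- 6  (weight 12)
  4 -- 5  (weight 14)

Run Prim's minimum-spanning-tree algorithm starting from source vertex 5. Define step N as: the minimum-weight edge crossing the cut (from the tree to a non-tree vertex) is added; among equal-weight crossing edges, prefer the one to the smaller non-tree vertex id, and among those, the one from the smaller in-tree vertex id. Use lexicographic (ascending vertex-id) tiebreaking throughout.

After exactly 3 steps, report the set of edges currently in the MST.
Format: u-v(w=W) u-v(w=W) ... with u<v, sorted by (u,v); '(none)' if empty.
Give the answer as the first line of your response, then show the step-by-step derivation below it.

0-5(w=2) 1-5(w=7) 1-6(w=1)

step 1: add edge 0-5 (w=2); MST = {0-5(w=2)}
step 2: add edge 1-5 (w=7); MST = {0-5(w=2) 1-5(w=7)}
step 3: add edge 1-6 (w=1); MST = {0-5(w=2) 1-5(w=7) 1-6(w=1)}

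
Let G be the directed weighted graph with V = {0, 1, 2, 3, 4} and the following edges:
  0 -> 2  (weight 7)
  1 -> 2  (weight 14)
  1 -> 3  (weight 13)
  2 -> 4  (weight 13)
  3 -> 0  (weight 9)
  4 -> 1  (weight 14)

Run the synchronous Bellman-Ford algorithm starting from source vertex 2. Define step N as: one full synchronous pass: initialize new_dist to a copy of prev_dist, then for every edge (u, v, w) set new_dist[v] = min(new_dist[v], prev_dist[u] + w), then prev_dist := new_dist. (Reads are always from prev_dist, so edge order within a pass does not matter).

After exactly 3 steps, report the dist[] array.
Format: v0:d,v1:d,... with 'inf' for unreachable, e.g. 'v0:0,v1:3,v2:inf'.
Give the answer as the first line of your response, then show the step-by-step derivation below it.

v0:inf,v1:27,v2:0,v3:40,v4:13

step 1: dist = v0:inf,v1:inf,v2:0,v3:inf,v4:13
step 2: dist = v0:inf,v1:27,v2:0,v3:inf,v4:13
step 3: dist = v0:inf,v1:27,v2:0,v3:40,v4:13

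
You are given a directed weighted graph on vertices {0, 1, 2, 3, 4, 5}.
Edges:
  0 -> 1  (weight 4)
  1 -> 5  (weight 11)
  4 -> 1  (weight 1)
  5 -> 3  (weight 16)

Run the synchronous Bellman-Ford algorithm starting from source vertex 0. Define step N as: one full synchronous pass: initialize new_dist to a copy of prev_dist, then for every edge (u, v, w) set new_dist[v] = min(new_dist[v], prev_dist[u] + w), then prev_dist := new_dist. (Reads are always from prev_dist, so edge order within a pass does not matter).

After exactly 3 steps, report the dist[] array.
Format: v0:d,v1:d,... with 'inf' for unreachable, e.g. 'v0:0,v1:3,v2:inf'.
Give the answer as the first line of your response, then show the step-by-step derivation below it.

v0:0,v1:4,v2:inf,v3:31,v4:inf,v5:15

step 1: dist = v0:0,v1:4,v2:inf,v3:inf,v4:inf,v5:inf
step 2: dist = v0:0,v1:4,v2:inf,v3:inf,v4:inf,v5:15
step 3: dist = v0:0,v1:4,v2:inf,v3:31,v4:inf,v5:15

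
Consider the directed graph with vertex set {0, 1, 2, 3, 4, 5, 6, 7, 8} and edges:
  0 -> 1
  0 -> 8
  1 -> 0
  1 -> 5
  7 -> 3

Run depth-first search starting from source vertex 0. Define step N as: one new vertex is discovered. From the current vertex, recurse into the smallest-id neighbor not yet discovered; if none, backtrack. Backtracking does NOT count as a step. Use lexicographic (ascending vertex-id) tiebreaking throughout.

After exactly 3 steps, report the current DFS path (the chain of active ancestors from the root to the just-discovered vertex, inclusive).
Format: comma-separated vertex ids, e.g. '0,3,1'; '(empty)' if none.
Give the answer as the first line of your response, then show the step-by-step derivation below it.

0,1,5

step 1: discover 0; path=0; order=0
step 2: discover 1; path=0>1; order=0,1
step 3: discover 5; path=0>1>5; order=0,1,5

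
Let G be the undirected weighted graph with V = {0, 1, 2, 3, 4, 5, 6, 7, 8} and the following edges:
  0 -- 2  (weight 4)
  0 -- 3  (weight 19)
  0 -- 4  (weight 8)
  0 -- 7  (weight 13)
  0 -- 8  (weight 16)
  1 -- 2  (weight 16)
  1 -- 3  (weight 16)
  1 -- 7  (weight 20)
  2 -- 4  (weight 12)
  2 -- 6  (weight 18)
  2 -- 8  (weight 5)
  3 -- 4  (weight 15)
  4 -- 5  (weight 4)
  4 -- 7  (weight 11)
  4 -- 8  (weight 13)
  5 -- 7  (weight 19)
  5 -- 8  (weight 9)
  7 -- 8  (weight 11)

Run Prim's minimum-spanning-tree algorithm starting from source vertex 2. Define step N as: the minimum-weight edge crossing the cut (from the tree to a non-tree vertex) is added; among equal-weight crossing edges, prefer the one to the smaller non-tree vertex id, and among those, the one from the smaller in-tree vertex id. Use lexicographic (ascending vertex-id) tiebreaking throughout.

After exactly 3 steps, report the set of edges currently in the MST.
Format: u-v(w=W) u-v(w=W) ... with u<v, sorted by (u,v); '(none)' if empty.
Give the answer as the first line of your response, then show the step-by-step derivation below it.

0-2(w=4) 0-4(w=8) 2-8(w=5)

step 1: add edge 0-2 (w=4); MST = {0-2(w=4)}
step 2: add edge 2-8 (w=5); MST = {0-2(w=4) 2-8(w=5)}
step 3: add edge 0-4 (w=8); MST = {0-2(w=4) 0-4(w=8) 2-8(w=5)}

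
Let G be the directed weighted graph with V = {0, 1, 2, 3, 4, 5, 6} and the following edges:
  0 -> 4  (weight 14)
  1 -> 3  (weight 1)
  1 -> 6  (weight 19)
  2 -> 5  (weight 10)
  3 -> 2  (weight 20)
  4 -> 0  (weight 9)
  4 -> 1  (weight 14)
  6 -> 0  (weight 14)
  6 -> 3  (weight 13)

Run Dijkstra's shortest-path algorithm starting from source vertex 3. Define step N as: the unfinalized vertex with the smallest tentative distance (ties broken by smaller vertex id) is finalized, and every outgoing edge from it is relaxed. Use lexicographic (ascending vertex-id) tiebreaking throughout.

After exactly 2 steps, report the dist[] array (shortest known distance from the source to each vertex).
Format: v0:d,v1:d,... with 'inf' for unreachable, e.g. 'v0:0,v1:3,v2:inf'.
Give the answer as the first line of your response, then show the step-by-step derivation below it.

v0:inf,v1:inf,v2:20,v3:0,v4:inf,v5:30,v6:inf

step 1: dist = v0:inf,v1:inf,v2:20,v3:0,v4:inf,v5:inf,v6:inf
step 2: dist = v0:inf,v1:inf,v2:20,v3:0,v4:inf,v5:30,v6:inf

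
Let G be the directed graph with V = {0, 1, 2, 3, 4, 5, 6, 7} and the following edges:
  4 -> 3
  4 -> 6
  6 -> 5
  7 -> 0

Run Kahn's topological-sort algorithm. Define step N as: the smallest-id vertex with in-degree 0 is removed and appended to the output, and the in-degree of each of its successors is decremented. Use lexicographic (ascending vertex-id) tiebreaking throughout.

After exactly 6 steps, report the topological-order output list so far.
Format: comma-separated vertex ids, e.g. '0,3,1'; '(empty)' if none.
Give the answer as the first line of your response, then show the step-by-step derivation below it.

1,2,4,3,6,5

step 1: output 1; order=[1]; indeg=(1,0,0,1,0,1,1,0)
step 2: output 2; order=[1,2]; indeg=(1,0,0,1,0,1,1,0)
step 3: output 4; order=[1,2,4]; indeg=(1,0,0,0,0,1,0,0)
step 4: output 3; order=[1,2,4,3]; indeg=(1,0,0,0,0,1,0,0)
step 5: output 6; order=[1,2,4,3,6]; indeg=(1,0,0,0,0,0,0,0)
step 6: output 5; order=[1,2,4,3,6,5]; indeg=(1,0,0,0,0,0,0,0)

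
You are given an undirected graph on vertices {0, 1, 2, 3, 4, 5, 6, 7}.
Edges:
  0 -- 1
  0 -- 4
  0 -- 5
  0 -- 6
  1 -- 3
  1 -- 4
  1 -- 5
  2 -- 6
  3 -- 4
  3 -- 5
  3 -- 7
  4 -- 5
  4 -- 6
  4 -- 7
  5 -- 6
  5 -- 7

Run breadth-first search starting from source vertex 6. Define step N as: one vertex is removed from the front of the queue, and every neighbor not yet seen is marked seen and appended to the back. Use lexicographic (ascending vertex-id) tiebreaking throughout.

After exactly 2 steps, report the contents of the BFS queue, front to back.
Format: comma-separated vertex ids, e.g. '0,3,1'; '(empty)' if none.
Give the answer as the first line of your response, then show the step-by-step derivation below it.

2,4,5,1

step 1: dequeue 6; queue=[0,2,4,5]; order=6
step 2: dequeue 0; queue=[2,4,5,1]; order=6,0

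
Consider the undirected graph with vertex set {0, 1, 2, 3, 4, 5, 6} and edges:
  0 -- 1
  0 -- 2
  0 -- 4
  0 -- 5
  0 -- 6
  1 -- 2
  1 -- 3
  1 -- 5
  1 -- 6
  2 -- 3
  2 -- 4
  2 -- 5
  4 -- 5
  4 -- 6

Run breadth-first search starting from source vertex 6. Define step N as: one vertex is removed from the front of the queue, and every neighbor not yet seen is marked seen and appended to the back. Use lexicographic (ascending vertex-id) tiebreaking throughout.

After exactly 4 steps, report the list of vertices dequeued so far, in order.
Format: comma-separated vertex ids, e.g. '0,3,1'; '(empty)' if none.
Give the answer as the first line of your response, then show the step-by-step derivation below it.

6,0,1,4

step 1: dequeue 6; queue=[0,1,4]; order=6
step 2: dequeue 0; queue=[1,4,2,5]; order=6,0
step 3: dequeue 1; queue=[4,2,5,3]; order=6,0,1
step 4: dequeue 4; queue=[2,5,3]; order=6,0,1,4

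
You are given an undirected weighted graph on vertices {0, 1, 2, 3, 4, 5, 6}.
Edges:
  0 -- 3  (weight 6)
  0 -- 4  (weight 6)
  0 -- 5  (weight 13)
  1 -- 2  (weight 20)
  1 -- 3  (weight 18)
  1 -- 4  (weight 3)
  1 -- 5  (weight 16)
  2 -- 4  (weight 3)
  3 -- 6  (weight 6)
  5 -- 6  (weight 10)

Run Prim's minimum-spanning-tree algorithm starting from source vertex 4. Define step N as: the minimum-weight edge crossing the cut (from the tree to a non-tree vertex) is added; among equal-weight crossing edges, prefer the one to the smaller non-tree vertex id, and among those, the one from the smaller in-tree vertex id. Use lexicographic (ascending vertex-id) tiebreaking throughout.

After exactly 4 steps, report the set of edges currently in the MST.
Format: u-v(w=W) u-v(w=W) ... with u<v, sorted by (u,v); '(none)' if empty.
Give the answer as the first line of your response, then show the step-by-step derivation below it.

0-3(w=6) 0-4(w=6) 1-4(w=3) 2-4(w=3)

step 1: add edge 1-4 (w=3); MST = {1-4(w=3)}
step 2: add edge 2-4 (w=3); MST = {1-4(w=3) 2-4(w=3)}
step 3: add edge 0-4 (w=6); MST = {0-4(w=6) 1-4(w=3) 2-4(w=3)}
step 4: add edge 0-3 (w=6); MST = {0-3(w=6) 0-4(w=6) 1-4(w=3) 2-4(w=3)}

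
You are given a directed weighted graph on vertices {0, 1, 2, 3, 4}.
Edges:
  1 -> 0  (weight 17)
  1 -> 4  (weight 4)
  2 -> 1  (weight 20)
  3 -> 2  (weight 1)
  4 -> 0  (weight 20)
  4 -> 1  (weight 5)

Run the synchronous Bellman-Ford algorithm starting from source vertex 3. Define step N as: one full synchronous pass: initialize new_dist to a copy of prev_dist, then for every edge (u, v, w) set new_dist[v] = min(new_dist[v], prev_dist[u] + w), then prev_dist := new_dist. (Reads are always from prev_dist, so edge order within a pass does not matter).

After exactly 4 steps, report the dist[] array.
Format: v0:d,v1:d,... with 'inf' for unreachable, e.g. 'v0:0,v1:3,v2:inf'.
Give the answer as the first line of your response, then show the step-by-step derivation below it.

v0:38,v1:21,v2:1,v3:0,v4:25

step 1: dist = v0:inf,v1:inf,v2:1,v3:0,v4:inf
step 2: dist = v0:inf,v1:21,v2:1,v3:0,v4:inf
step 3: dist = v0:38,v1:21,v2:1,v3:0,v4:25
step 4: dist = v0:38,v1:21,v2:1,v3:0,v4:25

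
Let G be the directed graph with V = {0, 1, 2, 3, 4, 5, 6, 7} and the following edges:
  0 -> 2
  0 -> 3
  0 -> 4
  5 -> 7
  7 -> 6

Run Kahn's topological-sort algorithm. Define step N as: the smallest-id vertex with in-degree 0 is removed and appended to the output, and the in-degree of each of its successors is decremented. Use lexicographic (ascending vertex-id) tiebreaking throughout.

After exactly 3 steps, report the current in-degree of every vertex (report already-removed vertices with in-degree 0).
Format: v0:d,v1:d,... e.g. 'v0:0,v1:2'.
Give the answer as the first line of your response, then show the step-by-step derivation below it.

v0:0,v1:0,v2:0,v3:0,v4:0,v5:0,v6:1,v7:1

step 1: output 0; order=[0]; indeg=(0,0,0,0,0,0,1,1)
step 2: output 1; order=[0,1]; indeg=(0,0,0,0,0,0,1,1)
step 3: output 2; order=[0,1,2]; indeg=(0,0,0,0,0,0,1,1)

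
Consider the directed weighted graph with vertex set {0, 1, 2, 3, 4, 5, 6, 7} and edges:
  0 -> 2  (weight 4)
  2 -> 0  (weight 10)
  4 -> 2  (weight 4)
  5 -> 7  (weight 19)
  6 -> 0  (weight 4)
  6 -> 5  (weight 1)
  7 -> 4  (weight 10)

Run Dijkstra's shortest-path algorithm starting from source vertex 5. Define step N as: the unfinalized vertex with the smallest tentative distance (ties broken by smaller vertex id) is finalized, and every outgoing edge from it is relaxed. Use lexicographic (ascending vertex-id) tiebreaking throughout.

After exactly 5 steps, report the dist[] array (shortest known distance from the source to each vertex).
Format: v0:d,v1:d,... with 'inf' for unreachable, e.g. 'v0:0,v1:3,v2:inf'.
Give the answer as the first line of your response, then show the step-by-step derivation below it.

v0:43,v1:inf,v2:33,v3:inf,v4:29,v5:0,v6:inf,v7:19

step 1: dist = v0:inf,v1:inf,v2:inf,v3:inf,v4:inf,v5:0,v6:inf,v7:19
step 2: dist = v0:inf,v1:inf,v2:inf,v3:inf,v4:29,v5:0,v6:inf,v7:19
step 3: dist = v0:inf,v1:inf,v2:33,v3:inf,v4:29,v5:0,v6:inf,v7:19
step 4: dist = v0:43,v1:inf,v2:33,v3:inf,v4:29,v5:0,v6:inf,v7:19
step 5: dist = v0:43,v1:inf,v2:33,v3:inf,v4:29,v5:0,v6:inf,v7:19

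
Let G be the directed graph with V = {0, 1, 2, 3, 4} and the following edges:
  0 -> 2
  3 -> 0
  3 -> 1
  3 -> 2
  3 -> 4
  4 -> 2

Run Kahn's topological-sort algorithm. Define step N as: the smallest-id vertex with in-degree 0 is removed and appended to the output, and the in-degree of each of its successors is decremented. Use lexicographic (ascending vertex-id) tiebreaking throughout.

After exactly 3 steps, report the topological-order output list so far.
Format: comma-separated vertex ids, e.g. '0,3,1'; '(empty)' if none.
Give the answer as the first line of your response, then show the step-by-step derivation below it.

3,0,1

step 1: output 3; order=[3]; indeg=(0,0,2,0,0)
step 2: output 0; order=[3,0]; indeg=(0,0,1,0,0)
step 3: output 1; order=[3,0,1]; indeg=(0,0,1,0,0)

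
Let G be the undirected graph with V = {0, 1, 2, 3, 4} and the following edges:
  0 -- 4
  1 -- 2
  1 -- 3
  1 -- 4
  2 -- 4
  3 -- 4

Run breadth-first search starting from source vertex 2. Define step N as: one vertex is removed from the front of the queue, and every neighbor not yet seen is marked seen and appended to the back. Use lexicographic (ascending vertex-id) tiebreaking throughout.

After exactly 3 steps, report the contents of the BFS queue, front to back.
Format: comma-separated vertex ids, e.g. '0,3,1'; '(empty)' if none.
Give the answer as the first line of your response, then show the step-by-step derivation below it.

3,0

step 1: dequeue 2; queue=[1,4]; order=2
step 2: dequeue 1; queue=[4,3]; order=2,1
step 3: dequeue 4; queue=[3,0]; order=2,1,4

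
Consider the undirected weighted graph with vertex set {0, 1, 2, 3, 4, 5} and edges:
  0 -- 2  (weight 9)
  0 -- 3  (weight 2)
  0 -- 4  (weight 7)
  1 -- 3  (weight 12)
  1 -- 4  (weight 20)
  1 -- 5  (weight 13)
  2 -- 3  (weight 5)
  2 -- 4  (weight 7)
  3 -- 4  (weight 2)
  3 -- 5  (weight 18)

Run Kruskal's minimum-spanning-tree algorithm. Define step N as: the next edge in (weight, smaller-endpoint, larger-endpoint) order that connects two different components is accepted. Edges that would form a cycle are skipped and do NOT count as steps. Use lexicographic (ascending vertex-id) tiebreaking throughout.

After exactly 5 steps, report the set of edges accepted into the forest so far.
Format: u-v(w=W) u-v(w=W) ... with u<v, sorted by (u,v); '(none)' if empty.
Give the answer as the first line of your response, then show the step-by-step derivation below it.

0-3(w=2) 1-3(w=12) 1-5(w=13) 2-3(w=5) 3-4(w=2)

step 1: add edge 0-3 (w=2); MST = {0-3(w=2)}
step 2: add edge 3-4 (w=2); MST = {0-3(w=2) 3-4(w=2)}
step 3: add edge 2-3 (w=5); MST = {0-3(w=2) 2-3(w=5) 3-4(w=2)}
step 4: add edge 1-3 (w=12); MST = {0-3(w=2) 1-3(w=12) 2-3(w=5) 3-4(w=2)}
step 5: add edge 1-5 (w=13); MST = {0-3(w=2) 1-3(w=12) 1-5(w=13) 2-3(w=5) 3-4(w=2)}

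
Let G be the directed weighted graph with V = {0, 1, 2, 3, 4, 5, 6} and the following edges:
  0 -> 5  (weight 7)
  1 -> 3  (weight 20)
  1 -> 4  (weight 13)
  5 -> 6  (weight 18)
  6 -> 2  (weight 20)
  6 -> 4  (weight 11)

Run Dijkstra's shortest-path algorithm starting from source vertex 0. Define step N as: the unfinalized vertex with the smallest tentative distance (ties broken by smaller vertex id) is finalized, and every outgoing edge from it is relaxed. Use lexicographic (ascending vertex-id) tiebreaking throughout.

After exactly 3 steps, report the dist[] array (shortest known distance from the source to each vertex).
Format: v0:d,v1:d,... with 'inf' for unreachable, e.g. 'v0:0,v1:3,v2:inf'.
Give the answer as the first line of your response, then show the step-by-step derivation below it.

v0:0,v1:inf,v2:45,v3:inf,v4:36,v5:7,v6:25

step 1: dist = v0:0,v1:inf,v2:inf,v3:inf,v4:inf,v5:7,v6:inf
step 2: dist = v0:0,v1:inf,v2:inf,v3:inf,v4:inf,v5:7,v6:25
step 3: dist = v0:0,v1:inf,v2:45,v3:inf,v4:36,v5:7,v6:25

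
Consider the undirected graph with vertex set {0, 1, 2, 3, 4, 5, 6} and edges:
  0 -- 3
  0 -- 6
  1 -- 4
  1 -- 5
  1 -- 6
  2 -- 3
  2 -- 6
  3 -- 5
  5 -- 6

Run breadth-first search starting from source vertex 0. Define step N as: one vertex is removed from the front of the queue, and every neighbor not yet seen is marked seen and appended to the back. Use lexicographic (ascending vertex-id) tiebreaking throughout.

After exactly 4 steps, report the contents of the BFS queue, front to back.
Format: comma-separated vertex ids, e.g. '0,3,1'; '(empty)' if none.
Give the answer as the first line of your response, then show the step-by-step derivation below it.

5,1

step 1: dequeue 0; queue=[3,6]; order=0
step 2: dequeue 3; queue=[6,2,5]; order=0,3
step 3: dequeue 6; queue=[2,5,1]; order=0,3,6
step 4: dequeue 2; queue=[5,1]; order=0,3,6,2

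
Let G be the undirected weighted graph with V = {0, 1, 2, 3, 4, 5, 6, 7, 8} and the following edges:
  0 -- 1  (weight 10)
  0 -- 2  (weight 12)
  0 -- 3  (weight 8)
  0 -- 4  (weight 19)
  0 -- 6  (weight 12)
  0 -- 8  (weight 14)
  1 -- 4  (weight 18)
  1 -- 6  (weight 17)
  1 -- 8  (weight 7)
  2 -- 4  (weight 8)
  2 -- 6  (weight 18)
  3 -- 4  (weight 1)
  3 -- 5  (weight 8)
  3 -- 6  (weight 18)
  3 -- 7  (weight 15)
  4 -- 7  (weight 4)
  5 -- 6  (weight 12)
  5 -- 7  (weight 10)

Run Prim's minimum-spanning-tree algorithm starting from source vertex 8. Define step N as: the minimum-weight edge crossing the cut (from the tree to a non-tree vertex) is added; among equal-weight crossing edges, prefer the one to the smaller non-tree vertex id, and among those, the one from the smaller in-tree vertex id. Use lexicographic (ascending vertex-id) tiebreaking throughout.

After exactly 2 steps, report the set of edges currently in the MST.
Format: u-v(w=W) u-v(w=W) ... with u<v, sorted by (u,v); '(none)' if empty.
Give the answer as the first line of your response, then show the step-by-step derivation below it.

0-1(w=10) 1-8(w=7)

step 1: add edge 1-8 (w=7); MST = {1-8(w=7)}
step 2: add edge 0-1 (w=10); MST = {0-1(w=10) 1-8(w=7)}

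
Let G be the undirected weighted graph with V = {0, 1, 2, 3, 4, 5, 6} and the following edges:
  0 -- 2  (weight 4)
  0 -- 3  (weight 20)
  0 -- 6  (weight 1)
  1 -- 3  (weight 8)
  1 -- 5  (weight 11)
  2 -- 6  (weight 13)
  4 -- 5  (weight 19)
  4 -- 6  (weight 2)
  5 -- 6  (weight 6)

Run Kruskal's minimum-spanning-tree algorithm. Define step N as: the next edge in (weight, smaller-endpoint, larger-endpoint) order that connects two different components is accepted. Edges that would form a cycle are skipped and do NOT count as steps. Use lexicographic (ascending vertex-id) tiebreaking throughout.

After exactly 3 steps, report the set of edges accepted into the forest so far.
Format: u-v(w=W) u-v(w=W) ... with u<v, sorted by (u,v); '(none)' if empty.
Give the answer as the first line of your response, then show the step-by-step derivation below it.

0-2(w=4) 0-6(w=1) 4-6(w=2)

step 1: add edge 0-6 (w=1); MST = {0-6(w=1)}
step 2: add edge 4-6 (w=2); MST = {0-6(w=1) 4-6(w=2)}
step 3: add edge 0-2 (w=4); MST = {0-2(w=4) 0-6(w=1) 4-6(w=2)}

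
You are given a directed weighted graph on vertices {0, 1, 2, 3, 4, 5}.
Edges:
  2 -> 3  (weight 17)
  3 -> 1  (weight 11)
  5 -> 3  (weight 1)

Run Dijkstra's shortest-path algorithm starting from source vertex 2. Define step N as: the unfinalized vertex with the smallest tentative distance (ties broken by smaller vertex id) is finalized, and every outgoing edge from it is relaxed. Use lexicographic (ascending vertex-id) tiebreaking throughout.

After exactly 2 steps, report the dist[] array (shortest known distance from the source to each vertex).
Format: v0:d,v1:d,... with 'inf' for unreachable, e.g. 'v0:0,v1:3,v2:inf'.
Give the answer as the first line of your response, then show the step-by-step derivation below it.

v0:inf,v1:28,v2:0,v3:17,v4:inf,v5:inf

step 1: dist = v0:inf,v1:inf,v2:0,v3:17,v4:inf,v5:inf
step 2: dist = v0:inf,v1:28,v2:0,v3:17,v4:inf,v5:inf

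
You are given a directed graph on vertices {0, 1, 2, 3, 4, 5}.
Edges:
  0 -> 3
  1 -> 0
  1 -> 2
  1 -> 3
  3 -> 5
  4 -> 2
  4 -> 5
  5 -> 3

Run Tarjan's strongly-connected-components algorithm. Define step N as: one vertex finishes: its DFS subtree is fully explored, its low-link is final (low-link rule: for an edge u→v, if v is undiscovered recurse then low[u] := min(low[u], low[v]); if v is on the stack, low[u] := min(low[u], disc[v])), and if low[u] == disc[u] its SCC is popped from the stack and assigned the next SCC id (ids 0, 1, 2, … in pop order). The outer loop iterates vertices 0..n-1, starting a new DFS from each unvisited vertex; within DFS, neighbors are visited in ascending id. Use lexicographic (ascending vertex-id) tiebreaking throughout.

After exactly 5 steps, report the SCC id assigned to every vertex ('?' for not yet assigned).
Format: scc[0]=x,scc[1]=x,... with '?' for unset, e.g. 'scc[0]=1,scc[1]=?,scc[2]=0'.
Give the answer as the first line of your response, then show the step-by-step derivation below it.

scc[0]=1,scc[1]=3,scc[2]=2,scc[3]=0,scc[4]=?,scc[5]=0

step 1: low=(low[0]=0,low[1]=?,low[2]=?,low[3]=1,low[4]=?,low[5]=1); scc=(scc[0]=?,scc[1]=?,scc[2]=?,scc[3]=?,scc[4]=?,scc[5]=?)
step 2: low=(low[0]=0,low[1]=?,low[2]=?,low[3]=1,low[4]=?,low[5]=1); scc=(scc[0]=?,scc[1]=?,scc[2]=?,scc[3]=0,scc[4]=?,scc[5]=0)
step 3: low=(low[0]=0,low[1]=?,low[2]=?,low[3]=1,low[4]=?,low[5]=1); scc=(scc[0]=1,scc[1]=?,scc[2]=?,scc[3]=0,scc[4]=?,scc[5]=0)
step 4: low=(low[0]=0,low[1]=3,low[2]=4,low[3]=1,low[4]=?,low[5]=1); scc=(scc[0]=1,scc[1]=?,scc[2]=2,scc[3]=0,scc[4]=?,scc[5]=0)
step 5: low=(low[0]=0,low[1]=3,low[2]=4,low[3]=1,low[4]=?,low[5]=1); scc=(scc[0]=1,scc[1]=3,scc[2]=2,scc[3]=0,scc[4]=?,scc[5]=0)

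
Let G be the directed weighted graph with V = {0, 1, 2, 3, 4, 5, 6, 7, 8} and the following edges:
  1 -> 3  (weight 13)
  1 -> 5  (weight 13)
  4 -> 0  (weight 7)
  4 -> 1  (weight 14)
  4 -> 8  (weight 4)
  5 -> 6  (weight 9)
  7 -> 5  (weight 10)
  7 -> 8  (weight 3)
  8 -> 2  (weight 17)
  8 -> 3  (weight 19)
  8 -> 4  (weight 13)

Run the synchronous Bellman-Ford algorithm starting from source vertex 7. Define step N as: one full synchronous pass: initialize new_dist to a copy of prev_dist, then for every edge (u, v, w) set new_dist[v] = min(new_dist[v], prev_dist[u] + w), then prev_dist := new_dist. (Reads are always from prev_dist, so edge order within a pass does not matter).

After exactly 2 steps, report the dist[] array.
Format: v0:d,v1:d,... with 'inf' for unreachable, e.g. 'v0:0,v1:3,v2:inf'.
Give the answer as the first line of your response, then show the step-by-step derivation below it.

v0:inf,v1:inf,v2:20,v3:22,v4:16,v5:10,v6:19,v7:0,v8:3

step 1: dist = v0:inf,v1:inf,v2:inf,v3:inf,v4:inf,v5:10,v6:inf,v7:0,v8:3
step 2: dist = v0:inf,v1:inf,v2:20,v3:22,v4:16,v5:10,v6:19,v7:0,v8:3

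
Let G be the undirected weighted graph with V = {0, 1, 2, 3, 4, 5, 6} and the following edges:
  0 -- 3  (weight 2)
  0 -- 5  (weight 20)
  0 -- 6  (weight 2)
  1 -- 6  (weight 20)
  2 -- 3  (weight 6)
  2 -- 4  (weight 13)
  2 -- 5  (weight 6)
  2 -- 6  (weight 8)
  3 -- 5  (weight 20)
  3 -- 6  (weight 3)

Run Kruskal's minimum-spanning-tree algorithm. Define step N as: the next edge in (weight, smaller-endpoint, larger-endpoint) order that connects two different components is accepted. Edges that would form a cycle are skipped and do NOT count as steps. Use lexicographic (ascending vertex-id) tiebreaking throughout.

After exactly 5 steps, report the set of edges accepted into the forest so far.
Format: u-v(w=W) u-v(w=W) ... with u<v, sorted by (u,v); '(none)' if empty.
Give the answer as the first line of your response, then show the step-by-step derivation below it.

0-3(w=2) 0-6(w=2) 2-3(w=6) 2-4(w=13) 2-5(w=6)

step 1: add edge 0-3 (w=2); MST = {0-3(w=2)}
step 2: add edge 0-6 (w=2); MST = {0-3(w=2) 0-6(w=2)}
step 3: add edge 2-3 (w=6); MST = {0-3(w=2) 0-6(w=2) 2-3(w=6)}
step 4: add edge 2-5 (w=6); MST = {0-3(w=2) 0-6(w=2) 2-3(w=6) 2-5(w=6)}
step 5: add edge 2-4 (w=13); MST = {0-3(w=2) 0-6(w=2) 2-3(w=6) 2-4(w=13) 2-5(w=6)}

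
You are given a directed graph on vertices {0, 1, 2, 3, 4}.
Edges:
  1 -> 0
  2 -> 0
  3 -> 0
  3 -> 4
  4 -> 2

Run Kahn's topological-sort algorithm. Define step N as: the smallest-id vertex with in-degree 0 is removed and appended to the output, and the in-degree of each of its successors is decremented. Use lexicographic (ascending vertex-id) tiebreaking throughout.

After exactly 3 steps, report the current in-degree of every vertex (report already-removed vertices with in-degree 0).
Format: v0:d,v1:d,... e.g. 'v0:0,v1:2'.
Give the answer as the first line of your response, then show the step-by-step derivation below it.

v0:1,v1:0,v2:0,v3:0,v4:0

step 1: output 1; order=[1]; indeg=(2,0,1,0,1)
step 2: output 3; order=[1,3]; indeg=(1,0,1,0,0)
step 3: output 4; order=[1,3,4]; indeg=(1,0,0,0,0)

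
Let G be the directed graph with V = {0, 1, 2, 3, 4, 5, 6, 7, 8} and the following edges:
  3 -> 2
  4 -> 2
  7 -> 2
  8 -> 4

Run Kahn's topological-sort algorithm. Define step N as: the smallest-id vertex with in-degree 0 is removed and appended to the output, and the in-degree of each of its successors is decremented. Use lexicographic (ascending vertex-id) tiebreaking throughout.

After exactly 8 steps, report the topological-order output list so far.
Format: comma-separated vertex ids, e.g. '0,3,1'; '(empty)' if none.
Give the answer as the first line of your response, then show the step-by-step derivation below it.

0,1,3,5,6,7,8,4

step 1: output 0; order=[0]; indeg=(0,0,3,0,1,0,0,0,0)
step 2: output 1; order=[0,1]; indeg=(0,0,3,0,1,0,0,0,0)
step 3: output 3; order=[0,1,3]; indeg=(0,0,2,0,1,0,0,0,0)
step 4: output 5; order=[0,1,3,5]; indeg=(0,0,2,0,1,0,0,0,0)
step 5: output 6; order=[0,1,3,5,6]; indeg=(0,0,2,0,1,0,0,0,0)
step 6: output 7; order=[0,1,3,5,6,7]; indeg=(0,0,1,0,1,0,0,0,0)
step 7: output 8; order=[0,1,3,5,6,7,8]; indeg=(0,0,1,0,0,0,0,0,0)
step 8: output 4; order=[0,1,3,5,6,7,8,4]; indeg=(0,0,0,0,0,0,0,0,0)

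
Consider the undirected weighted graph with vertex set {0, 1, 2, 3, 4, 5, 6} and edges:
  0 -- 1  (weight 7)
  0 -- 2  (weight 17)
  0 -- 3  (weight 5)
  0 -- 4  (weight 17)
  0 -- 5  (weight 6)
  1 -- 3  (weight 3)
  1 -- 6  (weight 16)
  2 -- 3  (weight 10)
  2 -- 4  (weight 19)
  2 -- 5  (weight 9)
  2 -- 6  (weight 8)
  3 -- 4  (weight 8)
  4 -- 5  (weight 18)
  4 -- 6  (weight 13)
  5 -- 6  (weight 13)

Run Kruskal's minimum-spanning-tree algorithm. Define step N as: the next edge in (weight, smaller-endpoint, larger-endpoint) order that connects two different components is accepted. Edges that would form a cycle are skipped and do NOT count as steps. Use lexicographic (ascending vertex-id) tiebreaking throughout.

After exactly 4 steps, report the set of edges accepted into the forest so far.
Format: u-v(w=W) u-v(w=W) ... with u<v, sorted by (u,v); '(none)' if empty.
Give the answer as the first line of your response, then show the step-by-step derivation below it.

0-3(w=5) 0-5(w=6) 1-3(w=3) 2-6(w=8)

step 1: add edge 1-3 (w=3); MST = {1-3(w=3)}
step 2: add edge 0-3 (w=5); MST = {0-3(w=5) 1-3(w=3)}
step 3: add edge 0-5 (w=6); MST = {0-3(w=5) 0-5(w=6) 1-3(w=3)}
step 4: add edge 2-6 (w=8); MST = {0-3(w=5) 0-5(w=6) 1-3(w=3) 2-6(w=8)}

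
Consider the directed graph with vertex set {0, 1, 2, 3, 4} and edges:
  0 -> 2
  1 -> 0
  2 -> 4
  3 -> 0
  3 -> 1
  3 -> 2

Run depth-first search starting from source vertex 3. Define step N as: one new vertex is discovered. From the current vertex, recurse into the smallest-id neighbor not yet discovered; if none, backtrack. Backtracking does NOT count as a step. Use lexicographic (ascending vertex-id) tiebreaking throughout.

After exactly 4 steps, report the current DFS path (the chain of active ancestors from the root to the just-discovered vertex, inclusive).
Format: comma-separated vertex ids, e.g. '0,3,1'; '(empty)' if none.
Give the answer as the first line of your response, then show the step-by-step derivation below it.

3,0,2,4

step 1: discover 3; path=3; order=3
step 2: discover 0; path=3>0; order=3,0
step 3: discover 2; path=3>0>2; order=3,0,2
step 4: discover 4; path=3>0>2>4; order=3,0,2,4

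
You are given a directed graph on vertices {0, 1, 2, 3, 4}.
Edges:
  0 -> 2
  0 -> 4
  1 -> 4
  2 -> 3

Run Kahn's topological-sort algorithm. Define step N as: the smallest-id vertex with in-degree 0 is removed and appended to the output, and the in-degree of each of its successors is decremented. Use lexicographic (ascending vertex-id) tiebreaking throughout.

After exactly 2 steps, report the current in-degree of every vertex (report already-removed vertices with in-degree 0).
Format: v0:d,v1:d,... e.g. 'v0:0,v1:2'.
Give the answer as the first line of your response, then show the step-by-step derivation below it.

v0:0,v1:0,v2:0,v3:1,v4:0

step 1: output 0; order=[0]; indeg=(0,0,0,1,1)
step 2: output 1; order=[0,1]; indeg=(0,0,0,1,0)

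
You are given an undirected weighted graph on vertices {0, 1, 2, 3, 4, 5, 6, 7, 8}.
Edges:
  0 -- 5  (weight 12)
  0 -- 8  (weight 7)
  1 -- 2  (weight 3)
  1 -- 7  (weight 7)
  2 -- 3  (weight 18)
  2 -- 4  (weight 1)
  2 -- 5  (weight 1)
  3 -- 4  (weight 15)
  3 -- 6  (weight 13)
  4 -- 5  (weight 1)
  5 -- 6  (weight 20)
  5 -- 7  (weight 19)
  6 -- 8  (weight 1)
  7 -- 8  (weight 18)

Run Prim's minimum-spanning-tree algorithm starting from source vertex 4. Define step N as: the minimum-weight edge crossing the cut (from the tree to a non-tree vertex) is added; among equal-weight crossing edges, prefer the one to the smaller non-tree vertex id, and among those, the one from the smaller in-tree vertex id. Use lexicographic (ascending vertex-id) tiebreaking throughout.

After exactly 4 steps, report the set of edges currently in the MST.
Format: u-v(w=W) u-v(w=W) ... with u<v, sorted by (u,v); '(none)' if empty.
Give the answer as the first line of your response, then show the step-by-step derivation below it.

1-2(w=3) 1-7(w=7) 2-4(w=1) 2-5(w=1)

step 1: add edge 2-4 (w=1); MST = {2-4(w=1)}
step 2: add edge 2-5 (w=1); MST = {2-4(w=1) 2-5(w=1)}
step 3: add edge 1-2 (w=3); MST = {1-2(w=3) 2-4(w=1) 2-5(w=1)}
step 4: add edge 1-7 (w=7); MST = {1-2(w=3) 1-7(w=7) 2-4(w=1) 2-5(w=1)}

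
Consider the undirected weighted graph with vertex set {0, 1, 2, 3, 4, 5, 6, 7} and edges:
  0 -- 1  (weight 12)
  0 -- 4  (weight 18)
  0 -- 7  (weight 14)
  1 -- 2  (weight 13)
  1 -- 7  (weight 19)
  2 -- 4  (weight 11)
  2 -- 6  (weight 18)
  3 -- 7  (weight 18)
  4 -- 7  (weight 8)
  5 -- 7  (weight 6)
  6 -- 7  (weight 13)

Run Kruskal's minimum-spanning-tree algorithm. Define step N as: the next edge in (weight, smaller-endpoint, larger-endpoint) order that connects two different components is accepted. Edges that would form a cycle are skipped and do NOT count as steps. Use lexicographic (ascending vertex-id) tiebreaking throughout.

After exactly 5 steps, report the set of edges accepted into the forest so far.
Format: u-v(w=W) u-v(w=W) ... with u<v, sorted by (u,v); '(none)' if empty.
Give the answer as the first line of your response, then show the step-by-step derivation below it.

0-1(w=12) 1-2(w=13) 2-4(w=11) 4-7(w=8) 5-7(w=6)

step 1: add edge 5-7 (w=6); MST = {5-7(w=6)}
step 2: add edge 4-7 (w=8); MST = {4-7(w=8) 5-7(w=6)}
step 3: add edge 2-4 (w=11); MST = {2-4(w=11) 4-7(w=8) 5-7(w=6)}
step 4: add edge 0-1 (w=12); MST = {0-1(w=12) 2-4(w=11) 4-7(w=8) 5-7(w=6)}
step 5: add edge 1-2 (w=13); MST = {0-1(w=12) 1-2(w=13) 2-4(w=11) 4-7(w=8) 5-7(w=6)}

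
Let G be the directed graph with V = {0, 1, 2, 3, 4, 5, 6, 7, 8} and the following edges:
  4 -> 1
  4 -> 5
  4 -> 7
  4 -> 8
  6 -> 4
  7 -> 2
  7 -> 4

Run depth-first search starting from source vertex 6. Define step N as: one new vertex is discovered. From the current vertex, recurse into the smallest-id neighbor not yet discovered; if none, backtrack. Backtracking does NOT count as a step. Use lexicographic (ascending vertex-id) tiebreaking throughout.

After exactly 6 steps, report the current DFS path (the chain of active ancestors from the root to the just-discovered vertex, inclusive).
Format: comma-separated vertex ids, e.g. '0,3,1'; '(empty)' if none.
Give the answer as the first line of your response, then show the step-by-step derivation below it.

6,4,7,2

step 1: discover 6; path=6; order=6
step 2: discover 4; path=6>4; order=6,4
step 3: discover 1; path=6>4>1; order=6,4,1
step 4: discover 5; path=6>4>5; order=6,4,1,5
step 5: discover 7; path=6>4>7; order=6,4,1,5,7
step 6: discover 2; path=6>4>7>2; order=6,4,1,5,7,2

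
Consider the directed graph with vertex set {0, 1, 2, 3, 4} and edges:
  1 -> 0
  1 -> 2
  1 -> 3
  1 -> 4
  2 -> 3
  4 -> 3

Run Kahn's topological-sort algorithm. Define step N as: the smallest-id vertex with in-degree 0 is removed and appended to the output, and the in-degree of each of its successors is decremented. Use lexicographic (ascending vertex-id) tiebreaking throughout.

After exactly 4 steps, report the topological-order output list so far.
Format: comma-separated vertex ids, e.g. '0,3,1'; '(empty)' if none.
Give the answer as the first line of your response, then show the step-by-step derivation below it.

1,0,2,4

step 1: output 1; order=[1]; indeg=(0,0,0,2,0)
step 2: output 0; order=[1,0]; indeg=(0,0,0,2,0)
step 3: output 2; order=[1,0,2]; indeg=(0,0,0,1,0)
step 4: output 4; order=[1,0,2,4]; indeg=(0,0,0,0,0)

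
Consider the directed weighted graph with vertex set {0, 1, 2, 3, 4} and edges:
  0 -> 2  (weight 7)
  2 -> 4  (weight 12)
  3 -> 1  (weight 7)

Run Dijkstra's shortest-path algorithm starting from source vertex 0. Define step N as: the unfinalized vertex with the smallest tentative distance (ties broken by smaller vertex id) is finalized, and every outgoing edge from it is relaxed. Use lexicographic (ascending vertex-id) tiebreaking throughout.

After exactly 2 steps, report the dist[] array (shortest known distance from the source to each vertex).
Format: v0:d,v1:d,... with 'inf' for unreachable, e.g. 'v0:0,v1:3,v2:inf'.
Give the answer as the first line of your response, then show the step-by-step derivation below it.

v0:0,v1:inf,v2:7,v3:inf,v4:19

step 1: dist = v0:0,v1:inf,v2:7,v3:inf,v4:inf
step 2: dist = v0:0,v1:inf,v2:7,v3:inf,v4:19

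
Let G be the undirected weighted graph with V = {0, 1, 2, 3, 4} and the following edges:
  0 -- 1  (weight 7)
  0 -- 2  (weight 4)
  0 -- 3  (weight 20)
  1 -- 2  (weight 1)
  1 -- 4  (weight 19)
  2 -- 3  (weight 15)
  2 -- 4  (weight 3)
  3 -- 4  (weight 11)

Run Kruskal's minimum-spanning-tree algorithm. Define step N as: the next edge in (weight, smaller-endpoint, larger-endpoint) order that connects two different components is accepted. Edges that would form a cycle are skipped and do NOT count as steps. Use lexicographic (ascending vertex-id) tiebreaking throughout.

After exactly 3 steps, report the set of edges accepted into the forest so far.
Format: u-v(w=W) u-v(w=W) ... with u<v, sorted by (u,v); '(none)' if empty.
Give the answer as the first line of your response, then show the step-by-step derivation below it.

0-2(w=4) 1-2(w=1) 2-4(w=3)

step 1: add edge 1-2 (w=1); MST = {1-2(w=1)}
step 2: add edge 2-4 (w=3); MST = {1-2(w=1) 2-4(w=3)}
step 3: add edge 0-2 (w=4); MST = {0-2(w=4) 1-2(w=1) 2-4(w=3)}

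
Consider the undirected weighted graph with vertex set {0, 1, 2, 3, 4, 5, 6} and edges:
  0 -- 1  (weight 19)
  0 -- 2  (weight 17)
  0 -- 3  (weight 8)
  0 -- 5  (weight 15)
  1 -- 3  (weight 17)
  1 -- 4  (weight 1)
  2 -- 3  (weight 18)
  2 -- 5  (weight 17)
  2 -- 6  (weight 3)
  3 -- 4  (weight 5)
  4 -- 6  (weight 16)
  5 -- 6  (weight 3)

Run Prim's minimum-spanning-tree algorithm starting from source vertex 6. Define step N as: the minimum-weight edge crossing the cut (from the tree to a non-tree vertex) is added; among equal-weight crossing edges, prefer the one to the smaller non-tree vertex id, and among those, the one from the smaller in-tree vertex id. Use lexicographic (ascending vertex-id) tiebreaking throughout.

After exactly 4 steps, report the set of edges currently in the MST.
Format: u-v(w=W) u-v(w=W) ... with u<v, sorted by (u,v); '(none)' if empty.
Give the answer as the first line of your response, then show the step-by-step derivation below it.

0-3(w=8) 0-5(w=15) 2-6(w=3) 5-6(w=3)

step 1: add edge 2-6 (w=3); MST = {2-6(w=3)}
step 2: add edge 5-6 (w=3); MST = {2-6(w=3) 5-6(w=3)}
step 3: add edge 0-5 (w=15); MST = {0-5(w=15) 2-6(w=3) 5-6(w=3)}
step 4: add edge 0-3 (w=8); MST = {0-3(w=8) 0-5(w=15) 2-6(w=3) 5-6(w=3)}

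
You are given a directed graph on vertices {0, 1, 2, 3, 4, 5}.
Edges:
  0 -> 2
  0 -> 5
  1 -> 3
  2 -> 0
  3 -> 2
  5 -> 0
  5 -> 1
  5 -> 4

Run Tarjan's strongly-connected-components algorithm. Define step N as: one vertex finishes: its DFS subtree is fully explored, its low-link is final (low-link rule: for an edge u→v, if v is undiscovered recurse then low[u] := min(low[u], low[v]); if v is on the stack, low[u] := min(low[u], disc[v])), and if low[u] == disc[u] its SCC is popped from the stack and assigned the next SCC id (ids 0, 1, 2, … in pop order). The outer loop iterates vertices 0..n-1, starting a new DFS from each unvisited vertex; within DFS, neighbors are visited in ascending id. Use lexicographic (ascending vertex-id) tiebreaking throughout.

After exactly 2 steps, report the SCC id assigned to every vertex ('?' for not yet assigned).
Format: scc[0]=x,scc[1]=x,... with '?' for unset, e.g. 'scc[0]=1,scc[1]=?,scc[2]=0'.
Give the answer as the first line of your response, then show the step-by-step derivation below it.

scc[0]=?,scc[1]=?,scc[2]=?,scc[3]=?,scc[4]=?,scc[5]=?

step 1: low=(low[0]=0,low[1]=?,low[2]=0,low[3]=?,low[4]=?,low[5]=?); scc=(scc[0]=?,scc[1]=?,scc[2]=?,scc[3]=?,scc[4]=?,scc[5]=?)
step 2: low=(low[0]=0,low[1]=3,low[2]=0,low[3]=1,low[4]=?,low[5]=0); scc=(scc[0]=?,scc[1]=?,scc[2]=?,scc[3]=?,scc[4]=?,scc[5]=?)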